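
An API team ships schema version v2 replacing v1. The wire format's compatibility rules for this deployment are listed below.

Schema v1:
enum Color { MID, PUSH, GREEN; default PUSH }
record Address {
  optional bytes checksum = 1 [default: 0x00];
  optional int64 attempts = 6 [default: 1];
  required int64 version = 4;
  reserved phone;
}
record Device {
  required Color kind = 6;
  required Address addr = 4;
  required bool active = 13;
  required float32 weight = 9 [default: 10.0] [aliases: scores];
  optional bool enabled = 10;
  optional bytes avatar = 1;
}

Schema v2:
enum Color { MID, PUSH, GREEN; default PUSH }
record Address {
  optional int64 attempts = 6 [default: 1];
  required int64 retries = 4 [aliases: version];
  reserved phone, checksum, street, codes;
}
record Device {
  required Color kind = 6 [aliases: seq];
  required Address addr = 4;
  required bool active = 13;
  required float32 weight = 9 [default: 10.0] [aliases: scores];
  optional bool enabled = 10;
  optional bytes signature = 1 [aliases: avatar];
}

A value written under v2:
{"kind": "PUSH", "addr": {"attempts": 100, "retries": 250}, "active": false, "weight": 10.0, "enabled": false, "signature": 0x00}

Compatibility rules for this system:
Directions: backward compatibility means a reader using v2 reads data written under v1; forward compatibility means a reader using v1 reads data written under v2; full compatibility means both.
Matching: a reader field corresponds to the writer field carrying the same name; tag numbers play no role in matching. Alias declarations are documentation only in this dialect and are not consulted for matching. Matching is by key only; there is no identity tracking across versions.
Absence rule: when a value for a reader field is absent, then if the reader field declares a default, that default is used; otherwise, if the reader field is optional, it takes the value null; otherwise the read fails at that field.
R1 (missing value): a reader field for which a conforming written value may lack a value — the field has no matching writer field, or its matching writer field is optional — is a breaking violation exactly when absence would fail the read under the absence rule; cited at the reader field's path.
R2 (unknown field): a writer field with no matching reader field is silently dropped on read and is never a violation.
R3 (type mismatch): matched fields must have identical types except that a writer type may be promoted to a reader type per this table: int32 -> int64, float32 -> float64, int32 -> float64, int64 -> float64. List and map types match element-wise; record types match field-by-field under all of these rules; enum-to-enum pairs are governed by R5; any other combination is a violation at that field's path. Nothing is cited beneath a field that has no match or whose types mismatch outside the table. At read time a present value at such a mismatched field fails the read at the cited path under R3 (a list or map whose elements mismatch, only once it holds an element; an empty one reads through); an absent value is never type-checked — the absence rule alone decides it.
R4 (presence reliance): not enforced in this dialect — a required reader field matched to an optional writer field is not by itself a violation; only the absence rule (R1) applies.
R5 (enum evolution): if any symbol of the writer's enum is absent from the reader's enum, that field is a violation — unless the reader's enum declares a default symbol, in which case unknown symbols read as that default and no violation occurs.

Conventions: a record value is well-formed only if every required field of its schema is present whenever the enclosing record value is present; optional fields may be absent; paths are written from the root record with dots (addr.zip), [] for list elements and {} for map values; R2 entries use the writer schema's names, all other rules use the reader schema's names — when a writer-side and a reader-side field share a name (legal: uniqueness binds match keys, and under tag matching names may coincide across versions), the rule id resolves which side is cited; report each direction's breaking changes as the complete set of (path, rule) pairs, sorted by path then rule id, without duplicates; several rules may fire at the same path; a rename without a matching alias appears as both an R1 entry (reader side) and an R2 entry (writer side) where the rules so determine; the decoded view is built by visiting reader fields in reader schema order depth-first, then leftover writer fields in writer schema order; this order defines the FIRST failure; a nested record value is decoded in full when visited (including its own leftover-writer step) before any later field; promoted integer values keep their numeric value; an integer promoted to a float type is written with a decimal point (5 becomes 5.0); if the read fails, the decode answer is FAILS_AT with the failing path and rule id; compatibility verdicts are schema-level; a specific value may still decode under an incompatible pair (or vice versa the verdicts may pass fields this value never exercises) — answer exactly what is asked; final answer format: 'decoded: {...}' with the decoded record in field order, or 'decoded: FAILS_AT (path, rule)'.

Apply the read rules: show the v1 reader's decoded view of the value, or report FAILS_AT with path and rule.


decoded: FAILS_AT (addr.version, R1)

each type pair in Device: writer, then reader
decode walk for Device under reader schema v1:
  kind := "PUSH"
  addr.checksum := 0x00 (no value, default fills)
  addr.attempts := 100
  read fails at addr.version under R1 (no fill)
  => FAILS_AT (addr.version, R1)
the other Device changes do not affect what is asked:
  renamed field avatar to signature in record Device (alias avatar declared on the renamed field) -> fires no rule on Device under this dialect and leaves the result unchanged
  removed field checksum from record Address (its key "checksum" joins the reserved list) -> fires no rule on Device under this dialect and leaves the result unchanged


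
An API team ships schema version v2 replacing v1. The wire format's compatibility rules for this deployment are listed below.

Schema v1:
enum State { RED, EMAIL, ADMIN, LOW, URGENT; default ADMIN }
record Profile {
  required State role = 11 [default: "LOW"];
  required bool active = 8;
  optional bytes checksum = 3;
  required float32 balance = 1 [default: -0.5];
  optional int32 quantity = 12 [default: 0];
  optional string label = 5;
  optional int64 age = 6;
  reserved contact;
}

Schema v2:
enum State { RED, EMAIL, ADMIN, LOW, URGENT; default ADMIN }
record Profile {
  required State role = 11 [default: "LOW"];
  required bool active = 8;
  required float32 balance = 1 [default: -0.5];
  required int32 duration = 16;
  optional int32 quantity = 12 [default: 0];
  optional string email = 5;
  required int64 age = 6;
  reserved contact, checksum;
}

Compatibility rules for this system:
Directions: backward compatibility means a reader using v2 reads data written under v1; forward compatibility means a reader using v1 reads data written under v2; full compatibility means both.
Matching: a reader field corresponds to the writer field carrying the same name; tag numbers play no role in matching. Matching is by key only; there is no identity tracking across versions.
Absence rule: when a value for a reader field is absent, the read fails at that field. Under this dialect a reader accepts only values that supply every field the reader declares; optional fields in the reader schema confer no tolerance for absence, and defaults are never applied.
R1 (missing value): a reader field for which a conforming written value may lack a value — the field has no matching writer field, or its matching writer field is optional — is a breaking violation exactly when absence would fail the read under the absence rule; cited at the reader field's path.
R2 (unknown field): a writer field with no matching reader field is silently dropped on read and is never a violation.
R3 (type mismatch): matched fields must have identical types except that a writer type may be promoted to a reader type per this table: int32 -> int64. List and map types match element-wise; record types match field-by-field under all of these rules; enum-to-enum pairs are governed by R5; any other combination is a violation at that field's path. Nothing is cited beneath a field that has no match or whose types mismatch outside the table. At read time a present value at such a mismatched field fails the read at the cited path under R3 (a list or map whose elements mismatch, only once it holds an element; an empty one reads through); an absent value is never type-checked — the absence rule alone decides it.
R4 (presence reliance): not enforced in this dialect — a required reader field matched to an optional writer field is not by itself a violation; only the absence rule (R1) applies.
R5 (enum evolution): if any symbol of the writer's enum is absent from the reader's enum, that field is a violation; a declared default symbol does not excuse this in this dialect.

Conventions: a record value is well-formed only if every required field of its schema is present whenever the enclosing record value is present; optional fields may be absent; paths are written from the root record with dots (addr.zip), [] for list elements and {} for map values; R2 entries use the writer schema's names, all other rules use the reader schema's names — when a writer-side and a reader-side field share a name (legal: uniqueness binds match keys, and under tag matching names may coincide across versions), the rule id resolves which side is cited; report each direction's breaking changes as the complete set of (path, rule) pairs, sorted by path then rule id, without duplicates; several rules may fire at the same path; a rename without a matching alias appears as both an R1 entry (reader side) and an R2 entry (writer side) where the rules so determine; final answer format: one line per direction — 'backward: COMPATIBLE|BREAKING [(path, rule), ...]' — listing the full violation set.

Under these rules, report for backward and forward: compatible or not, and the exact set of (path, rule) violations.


backward: BREAKING [(age, R1), (duration, R1), (email, R1), (quantity, R1)]; forward: BREAKING [(checksum, R1), (label, R1), (quantity, R1)]

arrows below run writer -> reader for Profile
backward on Profile — v2 reading data written by v1:
  role: paired with writer role (State -> State; writer required)
  active: paired with writer active (bool -> bool; writer required)
  balance: paired with writer balance (float32 -> float32; writer required)
  no writer field matches reader duration
  quantity: paired with writer quantity (int32 -> int32; writer optional)
  no writer field matches reader email
  age: paired with writer age (int64 -> int64; writer optional)
  writer checksum: unknown to reader
  writer label: unknown to reader
  rule R1 violated at age
  rule R1 violated at duration
  rule R1 violated at email
  rule R1 violated at quantity
  => backward verdict for Profile: BREAKING, 4 violation(s)
forward on Profile — v1 reading data written by v2:
  role: paired with writer role (State -> State; writer required)
  active: paired with writer active (bool -> bool; writer required)
  no writer field matches reader checksum
  balance: paired with writer balance (float32 -> float32; writer required)
  quantity: paired with writer quantity (int32 -> int32; writer optional)
  no writer field matches reader label
  age: paired with writer age (int64 -> int64; writer required)
  writer duration: unknown to reader
  writer email: unknown to reader
  rule R1 violated at checksum
  rule R1 violated at label
  rule R1 violated at quantity
  => forward verdict for Profile: BREAKING, 3 violation(s)


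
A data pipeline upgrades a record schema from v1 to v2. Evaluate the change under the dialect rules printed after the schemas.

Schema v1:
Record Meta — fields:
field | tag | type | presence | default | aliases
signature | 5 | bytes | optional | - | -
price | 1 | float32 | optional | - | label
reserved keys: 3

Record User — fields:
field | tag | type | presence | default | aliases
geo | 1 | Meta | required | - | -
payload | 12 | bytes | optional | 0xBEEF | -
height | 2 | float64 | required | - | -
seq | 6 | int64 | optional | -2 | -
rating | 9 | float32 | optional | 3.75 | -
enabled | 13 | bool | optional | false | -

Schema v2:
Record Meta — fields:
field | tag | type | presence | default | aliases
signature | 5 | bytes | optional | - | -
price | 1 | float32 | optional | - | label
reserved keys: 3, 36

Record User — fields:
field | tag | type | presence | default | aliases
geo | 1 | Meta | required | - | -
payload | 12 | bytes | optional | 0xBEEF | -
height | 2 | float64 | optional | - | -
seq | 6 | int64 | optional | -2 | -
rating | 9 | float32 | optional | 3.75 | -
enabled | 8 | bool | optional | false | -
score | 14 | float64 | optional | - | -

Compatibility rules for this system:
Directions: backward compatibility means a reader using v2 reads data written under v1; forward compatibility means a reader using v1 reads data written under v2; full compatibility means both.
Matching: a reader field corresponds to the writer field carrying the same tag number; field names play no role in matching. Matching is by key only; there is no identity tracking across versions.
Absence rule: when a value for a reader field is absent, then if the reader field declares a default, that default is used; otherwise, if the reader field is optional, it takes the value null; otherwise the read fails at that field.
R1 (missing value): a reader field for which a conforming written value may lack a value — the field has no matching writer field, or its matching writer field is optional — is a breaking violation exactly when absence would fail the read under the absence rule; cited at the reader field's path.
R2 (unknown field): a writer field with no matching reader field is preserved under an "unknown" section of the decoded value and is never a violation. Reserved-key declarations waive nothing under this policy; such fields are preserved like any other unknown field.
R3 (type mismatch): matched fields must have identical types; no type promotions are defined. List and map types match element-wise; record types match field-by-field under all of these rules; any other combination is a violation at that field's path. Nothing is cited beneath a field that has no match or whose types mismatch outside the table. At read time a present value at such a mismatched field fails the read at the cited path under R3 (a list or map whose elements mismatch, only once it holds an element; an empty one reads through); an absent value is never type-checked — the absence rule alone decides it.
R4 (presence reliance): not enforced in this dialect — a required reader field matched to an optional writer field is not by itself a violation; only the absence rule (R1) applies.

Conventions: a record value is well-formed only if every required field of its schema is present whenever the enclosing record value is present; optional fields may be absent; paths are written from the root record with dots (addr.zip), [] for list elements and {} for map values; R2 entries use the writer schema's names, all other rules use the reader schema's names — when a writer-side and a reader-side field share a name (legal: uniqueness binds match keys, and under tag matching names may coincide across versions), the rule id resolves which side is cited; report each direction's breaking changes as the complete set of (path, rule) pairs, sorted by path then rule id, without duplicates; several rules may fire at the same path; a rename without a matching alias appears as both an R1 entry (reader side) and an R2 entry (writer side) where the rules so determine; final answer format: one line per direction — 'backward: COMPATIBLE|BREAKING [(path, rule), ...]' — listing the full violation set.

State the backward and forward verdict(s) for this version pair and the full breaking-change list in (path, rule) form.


arrows below run writer -> reader for User
backward pass over User, reader schema v2, writer schema v1:
  Meta -> Meta, writer required: geo aligns to geo
  bytes -> bytes, writer optional: payload aligns to payload
  float64 -> float64, writer required: height aligns to height
  int64 -> int64, writer optional: seq aligns to seq
  float32 -> float32, writer optional: rating aligns to rating
  enabled: no writer match
  score: no writer match
  enabled (writer side), unknown to reader
  bytes -> bytes, writer optional: geo.signature aligns to geo.signature
  float32 -> float32, writer optional: geo.price aligns to geo.price
  nothing fires on User: backward is COMPATIBLE
forward pass over User, reader schema v1, writer schema v2:
  Meta -> Meta, writer required: geo aligns to geo
  bytes -> bytes, writer optional: payload aligns to payload
  float64 -> float64, writer optional: height aligns to height
  int64 -> int64, writer optional: seq aligns to seq
  float32 -> float32, writer optional: rating aligns to rating
  enabled: no writer match
  enabled (writer side), unknown to reader
  score (writer side), unknown to reader
  bytes -> bytes, writer optional: geo.signature aligns to geo.signature
  float32 -> float32, writer optional: geo.price aligns to geo.price
  rule R1 violated at height
  => forward verdict for User: BREAKING, 1 violation(s)

backward: COMPATIBLE []; forward: BREAKING [(height, R1)]


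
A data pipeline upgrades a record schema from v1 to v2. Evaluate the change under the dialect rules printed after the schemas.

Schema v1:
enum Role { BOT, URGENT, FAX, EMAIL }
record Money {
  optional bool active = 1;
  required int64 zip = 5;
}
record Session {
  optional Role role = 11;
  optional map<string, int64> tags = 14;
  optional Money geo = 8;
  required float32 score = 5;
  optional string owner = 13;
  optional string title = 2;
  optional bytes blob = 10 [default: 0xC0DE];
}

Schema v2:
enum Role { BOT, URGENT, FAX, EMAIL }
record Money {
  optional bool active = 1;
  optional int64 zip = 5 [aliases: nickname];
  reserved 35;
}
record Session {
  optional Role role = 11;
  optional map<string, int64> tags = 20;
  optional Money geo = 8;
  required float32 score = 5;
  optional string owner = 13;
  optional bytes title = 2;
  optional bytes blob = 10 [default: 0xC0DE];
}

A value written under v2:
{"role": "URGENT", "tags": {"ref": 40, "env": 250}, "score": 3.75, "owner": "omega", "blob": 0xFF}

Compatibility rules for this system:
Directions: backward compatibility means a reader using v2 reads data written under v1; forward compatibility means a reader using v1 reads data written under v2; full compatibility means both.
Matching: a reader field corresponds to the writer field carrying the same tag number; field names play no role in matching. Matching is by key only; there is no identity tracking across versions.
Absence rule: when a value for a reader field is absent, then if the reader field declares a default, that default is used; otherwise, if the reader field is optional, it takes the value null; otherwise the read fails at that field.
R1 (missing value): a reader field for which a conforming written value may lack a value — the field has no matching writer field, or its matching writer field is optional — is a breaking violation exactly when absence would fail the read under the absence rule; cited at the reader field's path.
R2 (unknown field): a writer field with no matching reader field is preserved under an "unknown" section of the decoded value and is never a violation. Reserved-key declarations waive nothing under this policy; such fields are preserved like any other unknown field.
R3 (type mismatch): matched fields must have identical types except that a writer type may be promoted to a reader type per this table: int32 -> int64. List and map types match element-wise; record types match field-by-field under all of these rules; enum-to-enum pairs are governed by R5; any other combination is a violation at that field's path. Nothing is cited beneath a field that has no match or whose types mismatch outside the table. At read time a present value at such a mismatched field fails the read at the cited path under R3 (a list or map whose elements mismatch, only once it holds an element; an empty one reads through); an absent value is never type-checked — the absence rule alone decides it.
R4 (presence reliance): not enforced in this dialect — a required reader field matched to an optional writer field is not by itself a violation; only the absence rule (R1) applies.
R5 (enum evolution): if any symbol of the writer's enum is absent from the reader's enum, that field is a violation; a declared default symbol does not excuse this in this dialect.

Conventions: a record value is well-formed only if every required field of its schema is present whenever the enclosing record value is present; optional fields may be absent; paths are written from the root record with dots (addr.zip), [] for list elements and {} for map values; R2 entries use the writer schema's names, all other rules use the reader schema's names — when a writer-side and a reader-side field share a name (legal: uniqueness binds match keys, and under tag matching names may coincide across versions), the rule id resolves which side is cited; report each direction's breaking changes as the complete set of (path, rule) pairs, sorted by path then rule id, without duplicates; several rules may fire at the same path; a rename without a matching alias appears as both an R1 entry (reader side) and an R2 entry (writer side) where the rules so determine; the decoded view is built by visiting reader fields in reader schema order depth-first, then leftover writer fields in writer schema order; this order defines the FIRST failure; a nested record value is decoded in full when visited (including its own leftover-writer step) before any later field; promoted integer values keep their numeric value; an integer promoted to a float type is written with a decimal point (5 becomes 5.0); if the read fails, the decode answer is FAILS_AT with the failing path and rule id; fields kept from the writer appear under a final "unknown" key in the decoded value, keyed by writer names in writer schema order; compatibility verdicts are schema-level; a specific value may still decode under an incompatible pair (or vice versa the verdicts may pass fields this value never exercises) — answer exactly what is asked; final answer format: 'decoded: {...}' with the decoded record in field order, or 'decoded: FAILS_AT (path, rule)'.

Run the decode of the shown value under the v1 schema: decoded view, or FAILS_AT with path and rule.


each type pair in Session: writer, then reader
decoding the Session value with the v1 reader:
  role := "URGENT"
  tags := null (missing; optional => null)
  geo := null (missing; optional => null)
  score := 3.75
  owner := "omega"
  title := null (missing; optional => null)
  blob := 0xFF
  writer tags: kept under "unknown"
  => decoded: {"role": "URGENT", "tags": null, "geo": null, "score": 3.75, "owner": "omega", "title": null, "blob": 0xFF, "unknown": {"tags": {"ref": 40, "env": 250}}}
checking off the Session differences that do not matter here:
  field zip in record Money: required changed to optional -> schema-level compatibility only; this Session value's decode is unchanged
  field title in record Session: type string changed to bytes -> schema-level compatibility only; this Session value's decode is unchanged

decoded: {"role": "URGENT", "tags": null, "geo": null, "score": 3.75, "owner": "omega", "title": null, "blob": 0xFF, "unknown": {"tags": {"ref": 40, "env": 250}}}


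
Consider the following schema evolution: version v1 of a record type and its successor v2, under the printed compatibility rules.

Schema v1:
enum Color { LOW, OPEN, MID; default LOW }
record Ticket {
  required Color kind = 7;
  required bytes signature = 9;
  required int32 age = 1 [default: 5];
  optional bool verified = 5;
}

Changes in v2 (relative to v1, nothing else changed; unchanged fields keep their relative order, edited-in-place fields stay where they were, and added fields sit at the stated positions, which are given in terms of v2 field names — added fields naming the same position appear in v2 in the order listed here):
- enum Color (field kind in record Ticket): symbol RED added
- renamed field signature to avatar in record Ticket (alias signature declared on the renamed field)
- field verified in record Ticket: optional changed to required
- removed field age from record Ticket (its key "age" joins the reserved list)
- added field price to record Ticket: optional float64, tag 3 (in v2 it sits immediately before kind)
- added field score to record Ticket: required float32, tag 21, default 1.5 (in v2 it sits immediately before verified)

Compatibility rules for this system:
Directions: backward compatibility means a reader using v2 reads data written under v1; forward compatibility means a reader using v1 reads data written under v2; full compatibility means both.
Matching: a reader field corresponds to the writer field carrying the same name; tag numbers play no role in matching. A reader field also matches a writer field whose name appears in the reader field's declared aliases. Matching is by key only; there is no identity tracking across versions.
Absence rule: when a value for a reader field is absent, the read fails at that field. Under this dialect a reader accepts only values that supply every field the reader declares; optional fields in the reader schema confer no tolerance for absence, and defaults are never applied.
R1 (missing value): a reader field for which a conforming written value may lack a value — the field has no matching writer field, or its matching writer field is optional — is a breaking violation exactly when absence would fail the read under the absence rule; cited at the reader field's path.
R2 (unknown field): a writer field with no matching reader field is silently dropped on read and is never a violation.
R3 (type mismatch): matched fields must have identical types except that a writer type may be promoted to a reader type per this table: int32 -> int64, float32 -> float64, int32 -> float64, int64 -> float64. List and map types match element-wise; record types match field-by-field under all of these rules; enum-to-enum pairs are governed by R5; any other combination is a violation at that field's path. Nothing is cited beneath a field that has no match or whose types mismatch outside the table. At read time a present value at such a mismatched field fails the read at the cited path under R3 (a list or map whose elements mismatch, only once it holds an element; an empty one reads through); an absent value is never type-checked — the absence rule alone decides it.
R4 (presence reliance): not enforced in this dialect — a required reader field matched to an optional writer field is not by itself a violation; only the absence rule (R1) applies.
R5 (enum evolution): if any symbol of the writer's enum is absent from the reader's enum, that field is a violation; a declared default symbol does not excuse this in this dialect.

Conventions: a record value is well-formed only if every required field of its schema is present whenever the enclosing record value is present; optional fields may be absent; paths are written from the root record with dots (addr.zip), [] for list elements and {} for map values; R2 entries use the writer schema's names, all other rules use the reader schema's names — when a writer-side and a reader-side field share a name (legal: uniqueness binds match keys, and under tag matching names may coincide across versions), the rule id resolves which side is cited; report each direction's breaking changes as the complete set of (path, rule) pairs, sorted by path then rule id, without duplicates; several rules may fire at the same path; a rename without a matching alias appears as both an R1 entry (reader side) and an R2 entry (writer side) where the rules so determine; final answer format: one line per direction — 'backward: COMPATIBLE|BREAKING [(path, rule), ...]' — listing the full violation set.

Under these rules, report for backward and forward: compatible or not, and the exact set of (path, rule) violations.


backward: BREAKING [(price, R1), (score, R1), (verified, R1)]; forward: BREAKING [(age, R1), (kind, R5), (signature, R1)]

in Ticket below, arrows point writer -> reader
backward pass over Ticket, reader schema v2, writer schema v1:
  no writer field matches reader price
  Color -> Color, writer required: kind aligns to kind
  bytes -> bytes, writer required: avatar aligns to signature
  no writer field matches reader score
  bool -> bool, writer optional: verified aligns to verified
  writer age: unknown to reader
  violation R1 at price
  violation R1 at score
  violation R1 at verified
  => backward: BREAKING (3)
forward pass over Ticket, reader schema v1, writer schema v2:
  Color -> Color, writer required: kind aligns to kind
  no writer field matches reader signature
  no writer field matches reader age
  bool -> bool, writer required: verified aligns to verified
  writer price: unknown to reader
  writer avatar: unknown to reader
  writer score: unknown to reader
  violation R1 at age
  violation R5 at kind
  violation R1 at signature
  => forward: BREAKING (3)


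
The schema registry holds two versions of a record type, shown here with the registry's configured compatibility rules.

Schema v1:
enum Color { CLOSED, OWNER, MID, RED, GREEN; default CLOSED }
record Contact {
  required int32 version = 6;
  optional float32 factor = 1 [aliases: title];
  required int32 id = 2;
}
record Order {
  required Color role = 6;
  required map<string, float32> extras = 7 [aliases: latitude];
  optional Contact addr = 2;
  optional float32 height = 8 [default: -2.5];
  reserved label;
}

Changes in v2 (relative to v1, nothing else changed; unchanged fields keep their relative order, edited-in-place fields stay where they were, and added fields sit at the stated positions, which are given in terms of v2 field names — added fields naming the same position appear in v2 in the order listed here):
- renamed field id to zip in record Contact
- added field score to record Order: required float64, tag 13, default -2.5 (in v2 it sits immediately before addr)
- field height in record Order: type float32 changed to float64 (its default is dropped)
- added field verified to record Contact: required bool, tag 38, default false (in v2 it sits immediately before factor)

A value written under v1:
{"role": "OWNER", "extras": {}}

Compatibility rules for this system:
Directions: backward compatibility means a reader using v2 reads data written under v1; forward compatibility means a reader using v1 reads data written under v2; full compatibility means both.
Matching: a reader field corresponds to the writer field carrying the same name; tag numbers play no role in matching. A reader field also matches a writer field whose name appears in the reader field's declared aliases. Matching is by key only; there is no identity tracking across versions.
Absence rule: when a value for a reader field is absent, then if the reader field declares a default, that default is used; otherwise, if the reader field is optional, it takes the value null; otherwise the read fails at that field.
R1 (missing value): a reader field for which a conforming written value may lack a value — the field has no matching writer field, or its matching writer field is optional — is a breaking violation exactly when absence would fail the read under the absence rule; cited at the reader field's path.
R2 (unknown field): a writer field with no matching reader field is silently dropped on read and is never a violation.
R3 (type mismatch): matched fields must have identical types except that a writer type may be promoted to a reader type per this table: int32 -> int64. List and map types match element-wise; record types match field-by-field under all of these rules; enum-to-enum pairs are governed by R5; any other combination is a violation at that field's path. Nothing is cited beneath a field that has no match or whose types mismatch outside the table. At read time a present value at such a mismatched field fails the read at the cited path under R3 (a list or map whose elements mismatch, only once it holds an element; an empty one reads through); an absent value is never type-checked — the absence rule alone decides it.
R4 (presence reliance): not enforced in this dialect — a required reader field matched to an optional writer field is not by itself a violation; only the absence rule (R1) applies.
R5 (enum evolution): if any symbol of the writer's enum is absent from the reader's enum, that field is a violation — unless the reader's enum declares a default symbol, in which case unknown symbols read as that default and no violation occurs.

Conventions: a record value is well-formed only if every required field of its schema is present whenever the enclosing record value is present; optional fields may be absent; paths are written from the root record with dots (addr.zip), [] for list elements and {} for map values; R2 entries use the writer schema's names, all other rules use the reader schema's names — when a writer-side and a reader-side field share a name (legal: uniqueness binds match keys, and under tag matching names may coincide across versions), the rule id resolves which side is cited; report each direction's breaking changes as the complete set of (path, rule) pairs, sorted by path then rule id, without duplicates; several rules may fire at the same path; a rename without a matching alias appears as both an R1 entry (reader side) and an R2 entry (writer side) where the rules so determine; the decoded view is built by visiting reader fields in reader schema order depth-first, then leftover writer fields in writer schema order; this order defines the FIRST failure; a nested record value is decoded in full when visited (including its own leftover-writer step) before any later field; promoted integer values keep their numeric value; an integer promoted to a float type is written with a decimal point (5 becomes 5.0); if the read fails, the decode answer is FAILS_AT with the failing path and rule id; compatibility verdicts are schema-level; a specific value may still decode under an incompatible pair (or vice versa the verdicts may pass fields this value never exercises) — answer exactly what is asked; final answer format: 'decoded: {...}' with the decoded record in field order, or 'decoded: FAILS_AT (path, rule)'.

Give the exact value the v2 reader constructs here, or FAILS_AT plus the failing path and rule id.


the writer's type comes first in each Order pair
decoding the Order value with the v2 reader:
  role := "OWNER"
  extras := {}
  score := -2.5 (no value, default fills)
  addr := null (not supplied -> null)
  height := null (not supplied -> null)
  => decoded: {"role": "OWNER", "extras": {}, "score": -2.5, "addr": null, "height": null}
diffs on Order not affecting the asked answer:
  renamed field id to zip in record Contact -> matters for Order compatibility verdicts, not for this value's decode
  added field verified to record Contact: required bool, tag 38, default false (in v2 it sits immediately before factor) -> triggers nothing under the printed rules; the Order answer is the same either way

decoded: {"role": "OWNER", "extras": {}, "score": -2.5, "addr": null, "height": null}


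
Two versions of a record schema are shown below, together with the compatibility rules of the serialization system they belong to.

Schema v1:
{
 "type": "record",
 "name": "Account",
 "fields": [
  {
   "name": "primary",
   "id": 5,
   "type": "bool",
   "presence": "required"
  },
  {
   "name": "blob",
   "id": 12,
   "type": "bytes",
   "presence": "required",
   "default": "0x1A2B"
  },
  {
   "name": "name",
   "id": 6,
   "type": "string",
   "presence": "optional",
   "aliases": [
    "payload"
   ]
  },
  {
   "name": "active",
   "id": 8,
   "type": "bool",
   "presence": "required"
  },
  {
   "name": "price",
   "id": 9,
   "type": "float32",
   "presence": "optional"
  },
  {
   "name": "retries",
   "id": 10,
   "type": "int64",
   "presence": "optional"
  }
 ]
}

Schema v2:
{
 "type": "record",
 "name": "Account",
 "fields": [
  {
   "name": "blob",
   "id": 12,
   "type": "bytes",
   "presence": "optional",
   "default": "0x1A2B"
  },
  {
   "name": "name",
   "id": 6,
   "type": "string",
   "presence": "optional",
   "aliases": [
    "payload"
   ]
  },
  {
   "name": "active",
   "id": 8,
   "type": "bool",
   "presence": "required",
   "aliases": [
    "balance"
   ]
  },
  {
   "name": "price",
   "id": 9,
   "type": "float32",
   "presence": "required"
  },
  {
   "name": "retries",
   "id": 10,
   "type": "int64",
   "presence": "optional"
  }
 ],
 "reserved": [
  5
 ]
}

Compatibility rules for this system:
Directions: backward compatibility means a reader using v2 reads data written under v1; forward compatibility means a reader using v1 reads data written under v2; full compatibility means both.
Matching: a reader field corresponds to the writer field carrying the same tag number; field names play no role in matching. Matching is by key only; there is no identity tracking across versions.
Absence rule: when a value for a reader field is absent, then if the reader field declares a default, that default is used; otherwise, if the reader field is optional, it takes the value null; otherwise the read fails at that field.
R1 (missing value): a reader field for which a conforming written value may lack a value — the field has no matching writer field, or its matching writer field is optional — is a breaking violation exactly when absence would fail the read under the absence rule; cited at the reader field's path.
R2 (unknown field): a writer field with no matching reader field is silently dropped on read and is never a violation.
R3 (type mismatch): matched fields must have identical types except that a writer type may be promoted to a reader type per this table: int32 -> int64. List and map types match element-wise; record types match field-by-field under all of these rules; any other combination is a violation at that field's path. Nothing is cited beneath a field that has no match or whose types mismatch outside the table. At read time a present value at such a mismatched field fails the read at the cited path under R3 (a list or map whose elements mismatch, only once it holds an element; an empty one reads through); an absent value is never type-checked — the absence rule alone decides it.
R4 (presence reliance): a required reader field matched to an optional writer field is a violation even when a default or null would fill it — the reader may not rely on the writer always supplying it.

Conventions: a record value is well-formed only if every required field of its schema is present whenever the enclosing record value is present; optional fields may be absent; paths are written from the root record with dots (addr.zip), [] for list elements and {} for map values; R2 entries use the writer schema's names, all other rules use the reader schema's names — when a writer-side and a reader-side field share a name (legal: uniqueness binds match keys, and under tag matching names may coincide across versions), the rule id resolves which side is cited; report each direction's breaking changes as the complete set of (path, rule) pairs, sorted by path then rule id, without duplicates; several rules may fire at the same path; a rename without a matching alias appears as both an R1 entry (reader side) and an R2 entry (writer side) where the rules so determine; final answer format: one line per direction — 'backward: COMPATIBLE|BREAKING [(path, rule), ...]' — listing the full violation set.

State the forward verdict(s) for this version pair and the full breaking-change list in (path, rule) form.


forward: BREAKING [(blob, R4), (primary, R1)]

in Account below, arrows point writer -> reader
checking forward for Account: reader v1 against writer v2:
  primary has no writer counterpart
  writer optional, bytes -> bytes: reader blob maps from writer blob
  writer optional, string -> string: reader name maps from writer name
  writer required, bool -> bool: reader active maps from writer active
  writer required, float32 -> float32: reader price maps from writer price
  writer optional, int64 -> int64: reader retries maps from writer retries
  R4 fires at blob
  R1 fires at primary
  => forward verdict for Account: BREAKING, 2 violation(s)
ruling out the remaining Account differences:
  field price in record Account: optional changed to required -> matters only for Account's backward compatibility — outside the asked direction
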